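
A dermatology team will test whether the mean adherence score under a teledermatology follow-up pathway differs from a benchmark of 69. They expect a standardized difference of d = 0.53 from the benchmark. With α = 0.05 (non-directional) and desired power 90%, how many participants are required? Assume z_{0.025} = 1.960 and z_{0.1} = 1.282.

n = 38

For a one-sample test: n = ((z_{α/2} + z_β) / d)².
z_{α/2} + z_β = 1.960 + 1.282 = 3.242.
n = (3.242 / 0.53)² = 6.117² = 37.42.
Round up.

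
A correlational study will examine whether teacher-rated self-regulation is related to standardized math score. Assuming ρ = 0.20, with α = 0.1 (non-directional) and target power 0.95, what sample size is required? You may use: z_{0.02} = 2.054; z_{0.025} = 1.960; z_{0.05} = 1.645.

Fisher's z: C = ½·ln((1+r)/(1−r)) = ½·ln(1.5000) = 0.2027.
n = ((z_{α/2} + z_β)/C)² + 3.
(1.645 + 1.645) / 0.2027 = 3.290 / 0.2027 = 16.231.
n = 16.231² + 3 = 263.44 + 3 = 266.4.
Round up.

n = 267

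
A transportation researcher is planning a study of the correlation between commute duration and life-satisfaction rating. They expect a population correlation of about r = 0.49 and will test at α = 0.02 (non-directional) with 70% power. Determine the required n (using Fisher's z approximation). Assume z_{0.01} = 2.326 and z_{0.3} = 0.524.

Fisher's z: C = ½·ln((1+r)/(1−r)) = ½·ln(2.9216) = 0.5361.
n = ((z_{α/2} + z_β)/C)² + 3.
(2.326 + 0.524) / 0.5361 = 2.850 / 0.5361 = 5.316.
n = 5.316² + 3 = 28.26 + 3 = 31.3.
Round up.

n = 32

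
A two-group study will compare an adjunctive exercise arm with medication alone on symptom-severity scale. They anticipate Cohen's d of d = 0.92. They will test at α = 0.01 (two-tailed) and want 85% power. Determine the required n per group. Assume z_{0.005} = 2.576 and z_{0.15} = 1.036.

n = 31 per group

For two independent groups with equal n: n = 2·((z_{α/2} + z_β) / d)².
z_{α/2} + z_β = 2.576 + 1.036 = 3.612.
n = 2 × (3.612 / 0.92)² = 2 × 3.926² = 2 × 15.41 = 30.8.
Round up to the next whole participant.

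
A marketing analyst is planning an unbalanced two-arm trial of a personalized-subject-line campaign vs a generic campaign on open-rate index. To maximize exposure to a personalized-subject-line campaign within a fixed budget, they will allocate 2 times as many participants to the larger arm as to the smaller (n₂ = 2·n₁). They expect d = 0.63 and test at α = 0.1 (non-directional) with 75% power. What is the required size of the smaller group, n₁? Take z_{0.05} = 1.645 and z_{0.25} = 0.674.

n₁ = 21

With allocation ratio k = n₂/n₁ = 2, Var(x̄₁−x̄₂) = σ²(1/n₁ + 1/(k·n₁)) = σ²·(k+1)/(k·n₁).
So n₁ = (1 + 1/k)·((z_{α/2} + z_β)/d)² = 1.500 × (2.319/0.63)².
n₁ = 1.500 × 13.55 = 20.3.
Round up: n₁ = 21, giving n₂ = 2 × 21 = 42.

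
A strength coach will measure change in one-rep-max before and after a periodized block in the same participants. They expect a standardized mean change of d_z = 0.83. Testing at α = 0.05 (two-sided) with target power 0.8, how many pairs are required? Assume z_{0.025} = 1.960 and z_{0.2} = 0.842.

For a paired (one-sample on differences) test: n = ((z_{α/2} + z_β) / d)².
z_{α/2} + z_β = 1.960 + 0.842 = 2.802.
n = (2.802 / 0.83)² = 3.376² = 11.40.
Round up.

n = 12 pairs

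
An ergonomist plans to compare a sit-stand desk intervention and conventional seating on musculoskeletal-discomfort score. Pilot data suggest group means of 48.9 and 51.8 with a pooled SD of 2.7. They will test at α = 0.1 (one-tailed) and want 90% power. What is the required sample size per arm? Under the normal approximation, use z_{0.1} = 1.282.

n = 12 per group

Cohen's d = |M₁ − M₂| / SD_pooled = |48.9 − 51.8| / 2.7 = 2.9 / 2.7 = 1.074.
For two independent groups with equal n: n = 2·((z_{α} + z_β) / d)².
z_{α} + z_β = 1.282 + 1.282 = 2.564.
n = 2 × (2.564 / 1.074)² = 2 × 2.387² = 2 × 5.70 = 11.4.
Round up to the next whole participant.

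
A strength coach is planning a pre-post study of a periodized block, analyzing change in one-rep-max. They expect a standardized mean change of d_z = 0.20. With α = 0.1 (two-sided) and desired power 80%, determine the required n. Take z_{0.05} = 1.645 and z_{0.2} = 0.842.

n = 155 pairs

For a paired (one-sample on differences) test: n = ((z_{α/2} + z_β) / d)².
z_{α/2} + z_β = 1.645 + 0.842 = 2.487.
n = (2.487 / 0.20)² = 12.435² = 154.63.
Round up.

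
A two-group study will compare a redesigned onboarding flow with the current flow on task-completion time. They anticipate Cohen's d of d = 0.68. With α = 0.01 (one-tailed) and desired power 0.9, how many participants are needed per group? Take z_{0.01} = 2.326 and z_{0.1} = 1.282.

n = 57 per group

For two independent groups with equal n: n = 2·((z_{α} + z_β) / d)².
z_{α} + z_β = 2.326 + 1.282 = 3.608.
n = 2 × (3.608 / 0.68)² = 2 × 5.306² = 2 × 28.15 = 56.3.
Round up to the next whole participant.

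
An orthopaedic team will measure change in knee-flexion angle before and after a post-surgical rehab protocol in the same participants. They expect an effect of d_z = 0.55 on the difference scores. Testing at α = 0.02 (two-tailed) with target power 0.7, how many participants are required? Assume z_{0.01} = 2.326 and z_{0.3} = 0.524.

For a paired (one-sample on differences) test: n = ((z_{α/2} + z_β) / d)².
z_{α/2} + z_β = 2.326 + 0.524 = 2.850.
n = (2.850 / 0.55)² = 5.182² = 26.85.
Round up.

n = 27 pairs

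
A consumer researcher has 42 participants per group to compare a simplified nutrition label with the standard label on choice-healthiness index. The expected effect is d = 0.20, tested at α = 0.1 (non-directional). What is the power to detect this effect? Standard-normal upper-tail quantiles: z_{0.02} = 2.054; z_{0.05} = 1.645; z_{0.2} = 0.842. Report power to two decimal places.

power ≈ 0.23

For two equal groups, power = Φ(d·√(n/2) − z_{α/2}).
d·√(n/2) = 0.20 × √(42/2) = 0.20 × 4.583 = 0.917.
z_β = 0.917 − 1.645 = -0.728.
Power = Φ(-0.728) = 0.233.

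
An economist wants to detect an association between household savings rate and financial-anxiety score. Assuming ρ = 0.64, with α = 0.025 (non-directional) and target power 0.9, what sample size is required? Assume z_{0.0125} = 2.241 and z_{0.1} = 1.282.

Fisher's z: C = ½·ln((1+r)/(1−r)) = ½·ln(4.5556) = 0.7582.
n = ((z_{α/2} + z_β)/C)² + 3.
(2.241 + 1.282) / 0.7582 = 3.523 / 0.7582 = 4.647.
n = 4.647² + 3 = 21.59 + 3 = 24.6.
Round up.

n = 25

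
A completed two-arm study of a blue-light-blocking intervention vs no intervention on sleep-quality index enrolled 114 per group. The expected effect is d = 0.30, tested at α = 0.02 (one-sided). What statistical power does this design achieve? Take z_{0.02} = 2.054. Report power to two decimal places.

power ≈ 0.58

For two equal groups, power = Φ(d·√(n/2) − z_{α}).
d·√(n/2) = 0.30 × √(114/2) = 0.30 × 7.550 = 2.265.
z_β = 2.265 − 2.054 = 0.211.
Power = Φ(0.211) = 0.584.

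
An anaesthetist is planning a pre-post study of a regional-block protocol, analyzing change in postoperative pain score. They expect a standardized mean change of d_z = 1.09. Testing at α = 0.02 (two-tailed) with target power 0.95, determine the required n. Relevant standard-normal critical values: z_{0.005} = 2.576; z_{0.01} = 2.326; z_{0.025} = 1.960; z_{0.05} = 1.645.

For a paired (one-sample on differences) test: n = ((z_{α/2} + z_β) / d)².
z_{α/2} + z_β = 2.326 + 1.645 = 3.971.
n = (3.971 / 1.09)² = 3.643² = 13.27.
Round up.

n = 14 pairs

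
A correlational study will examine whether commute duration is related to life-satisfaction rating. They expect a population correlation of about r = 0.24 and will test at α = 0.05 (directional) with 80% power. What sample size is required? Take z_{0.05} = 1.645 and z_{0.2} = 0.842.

Fisher's z: C = ½·ln((1+r)/(1−r)) = ½·ln(1.6316) = 0.2448.
n = ((z_{α} + z_β)/C)² + 3.
(1.645 + 0.842) / 0.2448 = 2.487 / 0.2448 = 10.159.
n = 10.159² + 3 = 103.21 + 3 = 106.2.
Round up.

n = 107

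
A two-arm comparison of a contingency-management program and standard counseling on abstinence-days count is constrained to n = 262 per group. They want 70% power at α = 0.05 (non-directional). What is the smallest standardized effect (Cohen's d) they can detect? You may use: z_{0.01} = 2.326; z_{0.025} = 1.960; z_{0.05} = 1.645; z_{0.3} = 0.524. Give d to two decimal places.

d_min ≈ 0.22

For two independent groups of n = 262 each: d_min = (z_{α/2} + z_β)·√(2/n).
z-sum = 1.960 + 0.524 = 2.484.
d_min = 2.484 × √(2/262) = 2.484 × 0.0874 = 0.217.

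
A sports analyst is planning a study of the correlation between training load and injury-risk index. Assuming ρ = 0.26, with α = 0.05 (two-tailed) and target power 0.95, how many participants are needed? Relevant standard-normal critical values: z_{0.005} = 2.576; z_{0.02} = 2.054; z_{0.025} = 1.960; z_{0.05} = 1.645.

Fisher's z: C = ½·ln((1+r)/(1−r)) = ½·ln(1.7027) = 0.2661.
n = ((z_{α/2} + z_β)/C)² + 3.
(1.960 + 1.645) / 0.2661 = 3.605 / 0.2661 = 13.548.
n = 13.548² + 3 = 183.54 + 3 = 186.5.
Round up.

n = 187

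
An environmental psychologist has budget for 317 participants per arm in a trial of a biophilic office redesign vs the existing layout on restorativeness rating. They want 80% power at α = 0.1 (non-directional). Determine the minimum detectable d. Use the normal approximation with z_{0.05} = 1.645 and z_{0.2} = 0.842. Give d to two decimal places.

d_min ≈ 0.20

For two independent groups of n = 317 each: d_min = (z_{α/2} + z_β)·√(2/n).
z-sum = 1.645 + 0.842 = 2.487.
d_min = 2.487 × √(2/317) = 2.487 × 0.0794 = 0.198.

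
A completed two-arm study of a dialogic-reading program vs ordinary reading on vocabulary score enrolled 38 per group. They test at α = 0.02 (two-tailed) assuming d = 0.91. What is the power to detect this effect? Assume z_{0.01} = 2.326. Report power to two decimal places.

For two equal groups, power = Φ(d·√(n/2) − z_{α/2}).
d·√(n/2) = 0.91 × √(38/2) = 0.91 × 4.359 = 3.967.
z_β = 3.967 − 2.326 = 1.641.
Power = Φ(1.641) = 0.950.

power ≈ 0.95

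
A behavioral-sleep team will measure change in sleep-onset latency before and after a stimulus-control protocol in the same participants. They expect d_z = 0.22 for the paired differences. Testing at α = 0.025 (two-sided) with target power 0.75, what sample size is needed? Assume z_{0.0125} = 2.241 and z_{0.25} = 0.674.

For a paired (one-sample on differences) test: n = ((z_{α/2} + z_β) / d)².
z_{α/2} + z_β = 2.241 + 0.674 = 2.915.
n = (2.915 / 0.22)² = 13.250² = 175.56.
Round up.

n = 176 pairs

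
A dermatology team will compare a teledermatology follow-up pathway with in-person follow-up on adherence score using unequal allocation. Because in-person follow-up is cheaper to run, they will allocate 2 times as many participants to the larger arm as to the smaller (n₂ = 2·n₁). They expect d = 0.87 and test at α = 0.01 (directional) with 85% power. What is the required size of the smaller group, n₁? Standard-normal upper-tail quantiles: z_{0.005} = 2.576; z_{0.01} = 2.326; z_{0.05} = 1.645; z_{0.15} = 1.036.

n₁ = 23

With allocation ratio k = n₂/n₁ = 2, Var(x̄₁−x̄₂) = σ²(1/n₁ + 1/(k·n₁)) = σ²·(k+1)/(k·n₁).
So n₁ = (1 + 1/k)·((z_{α} + z_β)/d)² = 1.500 × (3.362/0.87)².
n₁ = 1.500 × 14.93 = 22.4.
Round up: n₁ = 23, giving n₂ = 2 × 23 = 46.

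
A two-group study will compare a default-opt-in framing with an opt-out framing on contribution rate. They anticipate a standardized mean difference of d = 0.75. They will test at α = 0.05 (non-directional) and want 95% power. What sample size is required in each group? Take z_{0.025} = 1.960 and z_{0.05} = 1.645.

n = 47 per group

For two independent groups with equal n: n = 2·((z_{α/2} + z_β) / d)².
z_{α/2} + z_β = 1.960 + 1.645 = 3.605.
n = 2 × (3.605 / 0.75)² = 2 × 4.807² = 2 × 23.10 = 46.2.
Round up to the next whole participant.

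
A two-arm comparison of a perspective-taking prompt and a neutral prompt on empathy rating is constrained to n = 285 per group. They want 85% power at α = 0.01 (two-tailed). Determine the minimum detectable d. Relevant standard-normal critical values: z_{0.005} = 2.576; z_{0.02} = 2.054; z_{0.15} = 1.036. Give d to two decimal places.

For two independent groups of n = 285 each: d_min = (z_{α/2} + z_β)·√(2/n).
z-sum = 2.576 + 1.036 = 3.612.
d_min = 3.612 × √(2/285) = 3.612 × 0.0838 = 0.303.

d_min ≈ 0.30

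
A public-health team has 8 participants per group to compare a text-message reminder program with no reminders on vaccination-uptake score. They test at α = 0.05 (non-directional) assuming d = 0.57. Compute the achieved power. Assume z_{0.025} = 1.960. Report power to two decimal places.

power ≈ 0.21

For two equal groups, power = Φ(d·√(n/2) − z_{α/2}).
d·√(n/2) = 0.57 × √(8/2) = 0.57 × 2.000 = 1.140.
z_β = 1.140 − 1.960 = -0.820.
Power = Φ(-0.820) = 0.206.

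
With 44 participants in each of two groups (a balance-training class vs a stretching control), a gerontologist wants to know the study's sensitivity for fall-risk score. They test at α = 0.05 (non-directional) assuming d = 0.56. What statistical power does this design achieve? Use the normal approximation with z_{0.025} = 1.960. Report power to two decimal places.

power ≈ 0.75

For two equal groups, power = Φ(d·√(n/2) − z_{α/2}).
d·√(n/2) = 0.56 × √(44/2) = 0.56 × 4.690 = 2.627.
z_β = 2.627 − 1.960 = 0.667.
Power = Φ(0.667) = 0.747.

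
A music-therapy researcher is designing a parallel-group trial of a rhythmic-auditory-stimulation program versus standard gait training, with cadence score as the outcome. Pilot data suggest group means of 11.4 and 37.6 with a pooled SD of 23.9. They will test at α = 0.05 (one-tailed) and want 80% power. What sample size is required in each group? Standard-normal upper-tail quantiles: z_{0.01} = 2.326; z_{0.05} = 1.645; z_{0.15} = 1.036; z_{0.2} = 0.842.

n = 11 per group

Cohen's d = |M₁ − M₂| / SD_pooled = |11.4 − 37.6| / 23.9 = 26.2 / 23.9 = 1.096.
For two independent groups with equal n: n = 2·((z_{α} + z_β) / d)².
z_{α} + z_β = 1.645 + 0.842 = 2.487.
n = 2 × (2.487 / 1.096)² = 2 × 2.269² = 2 × 5.15 = 10.3.
Round up to the next whole participant.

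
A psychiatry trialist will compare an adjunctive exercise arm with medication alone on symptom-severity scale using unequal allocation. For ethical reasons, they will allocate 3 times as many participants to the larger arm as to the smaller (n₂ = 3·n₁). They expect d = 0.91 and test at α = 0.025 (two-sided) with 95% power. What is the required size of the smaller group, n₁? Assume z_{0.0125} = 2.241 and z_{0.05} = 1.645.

n₁ = 25

With allocation ratio k = n₂/n₁ = 3, Var(x̄₁−x̄₂) = σ²(1/n₁ + 1/(k·n₁)) = σ²·(k+1)/(k·n₁).
So n₁ = (1 + 1/k)·((z_{α/2} + z_β)/d)² = 1.333 × (3.886/0.91)².
n₁ = 1.333 × 18.24 = 24.3.
Round up: n₁ = 25, giving n₂ = 3 × 25 = 75.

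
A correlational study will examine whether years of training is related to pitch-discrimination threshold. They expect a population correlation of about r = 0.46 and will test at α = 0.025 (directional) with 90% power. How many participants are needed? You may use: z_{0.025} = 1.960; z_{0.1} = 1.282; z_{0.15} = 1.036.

n = 46

Fisher's z: C = ½·ln((1+r)/(1−r)) = ½·ln(2.7037) = 0.4973.
n = ((z_{α} + z_β)/C)² + 3.
(1.960 + 1.282) / 0.4973 = 3.242 / 0.4973 = 6.519.
n = 6.519² + 3 = 42.50 + 3 = 45.5.
Round up.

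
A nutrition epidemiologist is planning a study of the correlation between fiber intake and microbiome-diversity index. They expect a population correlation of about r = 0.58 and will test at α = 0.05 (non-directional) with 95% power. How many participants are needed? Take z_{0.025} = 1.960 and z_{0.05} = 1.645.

Fisher's z: C = ½·ln((1+r)/(1−r)) = ½·ln(3.7619) = 0.6625.
n = ((z_{α/2} + z_β)/C)² + 3.
(1.960 + 1.645) / 0.6625 = 3.605 / 0.6625 = 5.442.
n = 5.442² + 3 = 29.61 + 3 = 32.6.
Round up.

n = 33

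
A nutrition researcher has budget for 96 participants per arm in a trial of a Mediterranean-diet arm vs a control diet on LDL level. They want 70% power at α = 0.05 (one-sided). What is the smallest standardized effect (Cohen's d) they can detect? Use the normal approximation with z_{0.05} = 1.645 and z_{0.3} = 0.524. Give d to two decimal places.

For two independent groups of n = 96 each: d_min = (z_{α} + z_β)·√(2/n).
z-sum = 1.645 + 0.524 = 2.169.
d_min = 2.169 × √(2/96) = 2.169 × 0.1443 = 0.313.

d_min ≈ 0.31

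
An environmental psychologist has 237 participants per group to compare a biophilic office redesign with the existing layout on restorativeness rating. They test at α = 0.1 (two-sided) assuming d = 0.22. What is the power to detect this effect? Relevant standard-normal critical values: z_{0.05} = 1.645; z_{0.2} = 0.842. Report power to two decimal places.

power ≈ 0.77

For two equal groups, power = Φ(d·√(n/2) − z_{α/2}).
d·√(n/2) = 0.22 × √(237/2) = 0.22 × 10.886 = 2.395.
z_β = 2.395 − 1.645 = 0.750.
Power = Φ(0.750) = 0.773.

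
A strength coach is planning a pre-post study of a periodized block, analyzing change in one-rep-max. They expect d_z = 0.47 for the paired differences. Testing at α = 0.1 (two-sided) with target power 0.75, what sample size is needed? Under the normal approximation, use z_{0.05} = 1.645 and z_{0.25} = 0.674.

n = 25 pairs

For a paired (one-sample on differences) test: n = ((z_{α/2} + z_β) / d)².
z_{α/2} + z_β = 1.645 + 0.674 = 2.319.
n = (2.319 / 0.47)² = 4.934² = 24.34.
Round up.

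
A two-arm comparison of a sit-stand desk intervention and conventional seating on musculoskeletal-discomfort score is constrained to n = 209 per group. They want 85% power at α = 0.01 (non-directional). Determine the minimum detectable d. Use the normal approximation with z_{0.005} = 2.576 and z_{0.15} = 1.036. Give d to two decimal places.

For two independent groups of n = 209 each: d_min = (z_{α/2} + z_β)·√(2/n).
z-sum = 2.576 + 1.036 = 3.612.
d_min = 3.612 × √(2/209) = 3.612 × 0.0978 = 0.353.

d_min ≈ 0.35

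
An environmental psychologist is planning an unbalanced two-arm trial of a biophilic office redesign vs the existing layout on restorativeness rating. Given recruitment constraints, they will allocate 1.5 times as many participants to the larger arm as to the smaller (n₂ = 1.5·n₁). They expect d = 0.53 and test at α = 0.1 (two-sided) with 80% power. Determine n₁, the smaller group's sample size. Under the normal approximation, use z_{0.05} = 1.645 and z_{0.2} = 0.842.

With allocation ratio k = n₂/n₁ = 1.5, Var(x̄₁−x̄₂) = σ²(1/n₁ + 1/(k·n₁)) = σ²·(k+1)/(k·n₁).
So n₁ = (1 + 1/k)·((z_{α/2} + z_β)/d)² = 1.667 × (2.487/0.53)².
n₁ = 1.667 × 22.02 = 36.7.
Round up: n₁ = 37, giving n₂ = ⌈1.5 × 37⌉ = ⌈55.5⌉ = 56.

n₁ = 37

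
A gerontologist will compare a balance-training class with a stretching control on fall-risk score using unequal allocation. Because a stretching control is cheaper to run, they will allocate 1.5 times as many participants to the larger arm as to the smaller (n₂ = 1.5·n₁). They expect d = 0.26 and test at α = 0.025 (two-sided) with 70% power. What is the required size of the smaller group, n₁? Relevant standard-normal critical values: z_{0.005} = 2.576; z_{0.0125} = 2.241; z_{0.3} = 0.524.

n₁ = 189

With allocation ratio k = n₂/n₁ = 1.5, Var(x̄₁−x̄₂) = σ²(1/n₁ + 1/(k·n₁)) = σ²·(k+1)/(k·n₁).
So n₁ = (1 + 1/k)·((z_{α/2} + z_β)/d)² = 1.667 × (2.765/0.26)².
n₁ = 1.667 × 113.10 = 188.5.
Round up: n₁ = 189, giving n₂ = ⌈1.5 × 189⌉ = ⌈283.5⌉ = 284.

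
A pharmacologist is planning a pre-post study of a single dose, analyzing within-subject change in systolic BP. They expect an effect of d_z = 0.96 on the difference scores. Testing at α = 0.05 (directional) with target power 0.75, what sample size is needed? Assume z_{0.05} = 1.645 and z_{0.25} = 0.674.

For a paired (one-sample on differences) test: n = ((z_{α} + z_β) / d)².
z_{α} + z_β = 1.645 + 0.674 = 2.319.
n = (2.319 / 0.96)² = 2.416² = 5.84.
Round up.

n = 6 pairs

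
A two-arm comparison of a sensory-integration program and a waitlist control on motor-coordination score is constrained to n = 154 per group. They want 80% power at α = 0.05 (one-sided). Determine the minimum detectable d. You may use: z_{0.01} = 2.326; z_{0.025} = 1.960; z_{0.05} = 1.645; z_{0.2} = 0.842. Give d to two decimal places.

d_min ≈ 0.28

For two independent groups of n = 154 each: d_min = (z_{α} + z_β)·√(2/n).
z-sum = 1.645 + 0.842 = 2.487.
d_min = 2.487 × √(2/154) = 2.487 × 0.1140 = 0.283.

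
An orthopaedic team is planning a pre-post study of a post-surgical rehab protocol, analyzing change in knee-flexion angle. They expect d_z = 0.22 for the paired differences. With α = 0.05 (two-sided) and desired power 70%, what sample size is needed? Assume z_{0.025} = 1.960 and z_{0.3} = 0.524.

n = 128 pairs

For a paired (one-sample on differences) test: n = ((z_{α/2} + z_β) / d)².
z_{α/2} + z_β = 1.960 + 0.524 = 2.484.
n = (2.484 / 0.22)² = 11.291² = 127.48.
Round up.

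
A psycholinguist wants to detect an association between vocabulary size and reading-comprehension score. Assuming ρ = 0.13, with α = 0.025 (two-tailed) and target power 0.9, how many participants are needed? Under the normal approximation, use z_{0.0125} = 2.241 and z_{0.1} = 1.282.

n = 730

Fisher's z: C = ½·ln((1+r)/(1−r)) = ½·ln(1.2989) = 0.1307.
n = ((z_{α/2} + z_β)/C)² + 3.
(2.241 + 1.282) / 0.1307 = 3.523 / 0.1307 = 26.955.
n = 26.955² + 3 = 726.56 + 3 = 729.6.
Round up.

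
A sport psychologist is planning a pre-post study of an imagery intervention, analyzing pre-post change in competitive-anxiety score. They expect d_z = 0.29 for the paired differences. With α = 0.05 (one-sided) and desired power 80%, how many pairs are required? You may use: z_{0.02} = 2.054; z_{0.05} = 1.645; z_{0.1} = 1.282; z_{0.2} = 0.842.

n = 74 pairs

For a paired (one-sample on differences) test: n = ((z_{α} + z_β) / d)².
z_{α} + z_β = 1.645 + 0.842 = 2.487.
n = (2.487 / 0.29)² = 8.576² = 73.55.
Round up.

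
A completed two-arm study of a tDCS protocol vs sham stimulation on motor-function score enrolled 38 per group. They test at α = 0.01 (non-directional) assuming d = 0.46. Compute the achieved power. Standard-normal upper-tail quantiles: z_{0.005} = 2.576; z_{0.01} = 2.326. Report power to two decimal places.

For two equal groups, power = Φ(d·√(n/2) − z_{α/2}).
d·√(n/2) = 0.46 × √(38/2) = 0.46 × 4.359 = 2.005.
z_β = 2.005 − 2.576 = -0.571.
Power = Φ(-0.571) = 0.284.

power ≈ 0.28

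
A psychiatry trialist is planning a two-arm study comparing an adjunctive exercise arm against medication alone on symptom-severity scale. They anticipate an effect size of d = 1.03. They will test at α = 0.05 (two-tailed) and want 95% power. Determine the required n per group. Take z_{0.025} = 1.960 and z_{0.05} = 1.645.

For two independent groups with equal n: n = 2·((z_{α/2} + z_β) / d)².
z_{α/2} + z_β = 1.960 + 1.645 = 3.605.
n = 2 × (3.605 / 1.03)² = 2 × 3.500² = 2 × 12.25 = 24.5.
Round up to the next whole participant.

n = 25 per group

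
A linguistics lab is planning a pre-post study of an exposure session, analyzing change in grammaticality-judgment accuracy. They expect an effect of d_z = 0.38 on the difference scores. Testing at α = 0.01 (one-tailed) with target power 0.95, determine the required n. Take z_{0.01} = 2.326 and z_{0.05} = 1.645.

For a paired (one-sample on differences) test: n = ((z_{α} + z_β) / d)².
z_{α} + z_β = 2.326 + 1.645 = 3.971.
n = (3.971 / 0.38)² = 10.450² = 109.20.
Round up.

n = 110 pairs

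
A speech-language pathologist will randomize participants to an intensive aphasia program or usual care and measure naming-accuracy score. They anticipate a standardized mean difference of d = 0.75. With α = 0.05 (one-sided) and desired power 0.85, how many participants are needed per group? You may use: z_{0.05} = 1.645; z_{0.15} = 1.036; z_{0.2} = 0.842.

n = 26 per group

For two independent groups with equal n: n = 2·((z_{α} + z_β) / d)².
z_{α} + z_β = 1.645 + 1.036 = 2.681.
n = 2 × (2.681 / 0.75)² = 2 × 3.575² = 2 × 12.78 = 25.6.
Round up to the next whole participant.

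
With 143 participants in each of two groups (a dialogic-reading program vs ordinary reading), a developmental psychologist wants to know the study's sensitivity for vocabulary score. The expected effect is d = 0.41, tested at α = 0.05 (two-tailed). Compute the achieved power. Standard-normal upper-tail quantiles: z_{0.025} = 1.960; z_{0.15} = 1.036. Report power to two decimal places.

For two equal groups, power = Φ(d·√(n/2) − z_{α/2}).
d·√(n/2) = 0.41 × √(143/2) = 0.41 × 8.456 = 3.467.
z_β = 3.467 − 1.960 = 1.507.
Power = Φ(1.507) = 0.934.

power ≈ 0.93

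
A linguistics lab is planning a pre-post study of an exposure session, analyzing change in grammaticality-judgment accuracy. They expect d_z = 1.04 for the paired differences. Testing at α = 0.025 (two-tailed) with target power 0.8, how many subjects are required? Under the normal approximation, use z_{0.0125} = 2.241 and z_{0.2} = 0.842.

For a paired (one-sample on differences) test: n = ((z_{α/2} + z_β) / d)².
z_{α/2} + z_β = 2.241 + 0.842 = 3.083.
n = (3.083 / 1.04)² = 2.964² = 8.79.
Round up.

n = 9 pairs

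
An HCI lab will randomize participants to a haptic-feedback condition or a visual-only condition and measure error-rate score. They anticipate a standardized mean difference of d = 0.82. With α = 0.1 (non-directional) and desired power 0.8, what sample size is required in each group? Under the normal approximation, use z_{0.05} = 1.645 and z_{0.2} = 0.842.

n = 19 per group

For two independent groups with equal n: n = 2·((z_{α/2} + z_β) / d)².
z_{α/2} + z_β = 1.645 + 0.842 = 2.487.
n = 2 × (2.487 / 0.82)² = 2 × 3.033² = 2 × 9.20 = 18.4.
Round up to the next whole participant.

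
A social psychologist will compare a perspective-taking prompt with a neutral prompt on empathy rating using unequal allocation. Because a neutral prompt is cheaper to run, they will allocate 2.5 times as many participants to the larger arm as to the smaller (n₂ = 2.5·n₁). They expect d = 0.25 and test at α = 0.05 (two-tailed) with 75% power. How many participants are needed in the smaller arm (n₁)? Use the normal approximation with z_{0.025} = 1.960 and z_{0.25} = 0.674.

With allocation ratio k = n₂/n₁ = 2.5, Var(x̄₁−x̄₂) = σ²(1/n₁ + 1/(k·n₁)) = σ²·(k+1)/(k·n₁).
So n₁ = (1 + 1/k)·((z_{α/2} + z_β)/d)² = 1.400 × (2.634/0.25)².
n₁ = 1.400 × 111.01 = 155.4.
Round up: n₁ = 156, giving n₂ = 2.5 × 156 = 390.

n₁ = 156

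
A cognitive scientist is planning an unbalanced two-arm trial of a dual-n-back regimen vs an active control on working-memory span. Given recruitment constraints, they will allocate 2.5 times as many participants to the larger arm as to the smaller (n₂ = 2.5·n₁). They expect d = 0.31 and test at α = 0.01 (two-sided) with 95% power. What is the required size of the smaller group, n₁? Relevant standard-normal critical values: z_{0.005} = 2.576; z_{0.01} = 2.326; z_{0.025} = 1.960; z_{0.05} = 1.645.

With allocation ratio k = n₂/n₁ = 2.5, Var(x̄₁−x̄₂) = σ²(1/n₁ + 1/(k·n₁)) = σ²·(k+1)/(k·n₁).
So n₁ = (1 + 1/k)·((z_{α/2} + z_β)/d)² = 1.400 × (4.221/0.31)².
n₁ = 1.400 × 185.40 = 259.6.
Round up: n₁ = 260, giving n₂ = 2.5 × 260 = 650.

n₁ = 260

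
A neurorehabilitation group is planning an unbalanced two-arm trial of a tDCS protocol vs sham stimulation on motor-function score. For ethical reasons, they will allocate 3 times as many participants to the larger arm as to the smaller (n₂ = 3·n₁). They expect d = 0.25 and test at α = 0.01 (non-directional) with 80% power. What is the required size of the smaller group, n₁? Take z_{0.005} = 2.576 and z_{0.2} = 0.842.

With allocation ratio k = n₂/n₁ = 3, Var(x̄₁−x̄₂) = σ²(1/n₁ + 1/(k·n₁)) = σ²·(k+1)/(k·n₁).
So n₁ = (1 + 1/k)·((z_{α/2} + z_β)/d)² = 1.333 × (3.418/0.25)².
n₁ = 1.333 × 186.92 = 249.2.
Round up: n₁ = 250, giving n₂ = 3 × 250 = 750.

n₁ = 250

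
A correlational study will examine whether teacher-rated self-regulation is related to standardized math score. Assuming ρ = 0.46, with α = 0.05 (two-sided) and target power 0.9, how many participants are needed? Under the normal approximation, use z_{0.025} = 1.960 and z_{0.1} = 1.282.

Fisher's z: C = ½·ln((1+r)/(1−r)) = ½·ln(2.7037) = 0.4973.
n = ((z_{α/2} + z_β)/C)² + 3.
(1.960 + 1.282) / 0.4973 = 3.242 / 0.4973 = 6.519.
n = 6.519² + 3 = 42.50 + 3 = 45.5.
Round up.

n = 46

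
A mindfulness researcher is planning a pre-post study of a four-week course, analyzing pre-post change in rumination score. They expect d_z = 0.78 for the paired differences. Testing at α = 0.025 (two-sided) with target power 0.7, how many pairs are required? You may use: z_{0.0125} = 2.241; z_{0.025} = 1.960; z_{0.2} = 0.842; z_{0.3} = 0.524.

n = 13 pairs

For a paired (one-sample on differences) test: n = ((z_{α/2} + z_β) / d)².
z_{α/2} + z_β = 2.241 + 0.524 = 2.765.
n = (2.765 / 0.78)² = 3.545² = 12.57.
Round up.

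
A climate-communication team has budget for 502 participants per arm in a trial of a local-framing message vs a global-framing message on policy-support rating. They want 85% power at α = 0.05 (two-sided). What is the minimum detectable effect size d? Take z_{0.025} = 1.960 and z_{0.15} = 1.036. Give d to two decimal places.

For two independent groups of n = 502 each: d_min = (z_{α/2} + z_β)·√(2/n).
z-sum = 1.960 + 1.036 = 2.996.
d_min = 2.996 × √(2/502) = 2.996 × 0.0631 = 0.189.

d_min ≈ 0.19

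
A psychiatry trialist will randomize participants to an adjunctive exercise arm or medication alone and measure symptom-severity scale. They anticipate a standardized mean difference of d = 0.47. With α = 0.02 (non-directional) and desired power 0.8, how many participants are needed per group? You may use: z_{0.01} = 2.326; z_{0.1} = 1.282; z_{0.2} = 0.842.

n = 91 per group

For two independent groups with equal n: n = 2·((z_{α/2} + z_β) / d)².
z_{α/2} + z_β = 2.326 + 0.842 = 3.168.
n = 2 × (3.168 / 0.47)² = 2 × 6.740² = 2 × 45.43 = 90.9.
Round up to the next whole participant.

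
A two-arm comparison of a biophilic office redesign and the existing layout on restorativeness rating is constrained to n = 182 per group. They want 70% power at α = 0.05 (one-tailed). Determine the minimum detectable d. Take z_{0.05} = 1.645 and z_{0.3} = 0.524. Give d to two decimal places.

For two independent groups of n = 182 each: d_min = (z_{α} + z_β)·√(2/n).
z-sum = 1.645 + 0.524 = 2.169.
d_min = 2.169 × √(2/182) = 2.169 × 0.1048 = 0.227.

d_min ≈ 0.23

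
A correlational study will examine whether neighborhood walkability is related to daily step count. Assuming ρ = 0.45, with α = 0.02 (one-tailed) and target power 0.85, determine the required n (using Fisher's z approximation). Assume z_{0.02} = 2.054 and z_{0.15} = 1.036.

n = 44

Fisher's z: C = ½·ln((1+r)/(1−r)) = ½·ln(2.6364) = 0.4847.
n = ((z_{α} + z_β)/C)² + 3.
(2.054 + 1.036) / 0.4847 = 3.090 / 0.4847 = 6.375.
n = 6.375² + 3 = 40.64 + 3 = 43.6.
Round up.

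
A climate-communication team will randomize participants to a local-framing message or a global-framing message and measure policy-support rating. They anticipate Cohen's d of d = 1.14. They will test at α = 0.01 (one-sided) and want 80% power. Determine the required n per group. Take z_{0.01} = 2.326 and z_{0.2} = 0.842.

n = 16 per group

For two independent groups with equal n: n = 2·((z_{α} + z_β) / d)².
z_{α} + z_β = 2.326 + 0.842 = 3.168.
n = 2 × (3.168 / 1.14)² = 2 × 2.779² = 2 × 7.72 = 15.4.
Round up to the next whole participant.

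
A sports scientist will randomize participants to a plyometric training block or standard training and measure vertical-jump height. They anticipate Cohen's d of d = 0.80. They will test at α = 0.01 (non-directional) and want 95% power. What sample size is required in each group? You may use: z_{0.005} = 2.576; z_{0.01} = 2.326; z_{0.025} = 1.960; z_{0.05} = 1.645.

For two independent groups with equal n: n = 2·((z_{α/2} + z_β) / d)².
z_{α/2} + z_β = 2.576 + 1.645 = 4.221.
n = 2 × (4.221 / 0.80)² = 2 × 5.276² = 2 × 27.84 = 55.7.
Round up to the next whole participant.

n = 56 per group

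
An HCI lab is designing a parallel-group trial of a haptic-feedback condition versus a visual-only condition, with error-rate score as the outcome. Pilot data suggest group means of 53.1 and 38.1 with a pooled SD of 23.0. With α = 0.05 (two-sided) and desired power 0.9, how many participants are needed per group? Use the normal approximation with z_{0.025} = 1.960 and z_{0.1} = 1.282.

Cohen's d = |M₁ − M₂| / SD_pooled = |53.1 − 38.1| / 23.0 = 15.0 / 23.0 = 0.652.
For two independent groups with equal n: n = 2·((z_{α/2} + z_β) / d)².
z_{α/2} + z_β = 1.960 + 1.282 = 3.242.
n = 2 × (3.242 / 0.652)² = 2 × 4.972² = 2 × 24.72 = 49.4.
Round up to the next whole participant.

n = 50 per group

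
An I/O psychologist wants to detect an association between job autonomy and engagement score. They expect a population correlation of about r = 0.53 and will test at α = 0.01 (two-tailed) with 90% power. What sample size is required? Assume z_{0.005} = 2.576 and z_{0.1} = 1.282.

n = 46

Fisher's z: C = ½·ln((1+r)/(1−r)) = ½·ln(3.2553) = 0.5901.
n = ((z_{α/2} + z_β)/C)² + 3.
(2.576 + 1.282) / 0.5901 = 3.858 / 0.5901 = 6.538.
n = 6.538² + 3 = 42.74 + 3 = 45.7.
Round up.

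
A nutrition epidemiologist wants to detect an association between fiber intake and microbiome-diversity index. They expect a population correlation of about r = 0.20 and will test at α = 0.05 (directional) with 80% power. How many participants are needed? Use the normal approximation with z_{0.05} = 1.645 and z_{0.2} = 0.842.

n = 154

Fisher's z: C = ½·ln((1+r)/(1−r)) = ½·ln(1.5000) = 0.2027.
n = ((z_{α} + z_β)/C)² + 3.
(1.645 + 0.842) / 0.2027 = 2.487 / 0.2027 = 12.269.
n = 12.269² + 3 = 150.54 + 3 = 153.5.
Round up.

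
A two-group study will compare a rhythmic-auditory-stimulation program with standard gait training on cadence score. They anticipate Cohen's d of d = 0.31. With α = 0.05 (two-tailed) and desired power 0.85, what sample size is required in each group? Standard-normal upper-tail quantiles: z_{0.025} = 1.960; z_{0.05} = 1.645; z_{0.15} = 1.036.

For two independent groups with equal n: n = 2·((z_{α/2} + z_β) / d)².
z_{α/2} + z_β = 1.960 + 1.036 = 2.996.
n = 2 × (2.996 / 0.31)² = 2 × 9.665² = 2 × 93.40 = 186.8.
Round up to the next whole participant.

n = 187 per group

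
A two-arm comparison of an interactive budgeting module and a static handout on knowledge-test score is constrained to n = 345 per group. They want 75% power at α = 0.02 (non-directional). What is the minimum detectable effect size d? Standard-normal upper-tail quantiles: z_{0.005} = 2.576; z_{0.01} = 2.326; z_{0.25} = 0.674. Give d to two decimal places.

For two independent groups of n = 345 each: d_min = (z_{α/2} + z_β)·√(2/n).
z-sum = 2.326 + 0.674 = 3.000.
d_min = 3.000 × √(2/345) = 3.000 × 0.0761 = 0.228.

d_min ≈ 0.23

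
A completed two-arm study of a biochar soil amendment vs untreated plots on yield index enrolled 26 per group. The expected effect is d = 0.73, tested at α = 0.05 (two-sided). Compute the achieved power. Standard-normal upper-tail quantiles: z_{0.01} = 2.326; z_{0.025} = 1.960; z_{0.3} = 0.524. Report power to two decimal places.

For two equal groups, power = Φ(d·√(n/2) − z_{α/2}).
d·√(n/2) = 0.73 × √(26/2) = 0.73 × 3.606 = 2.632.
z_β = 2.632 − 1.960 = 0.672.
Power = Φ(0.672) = 0.749.

power ≈ 0.75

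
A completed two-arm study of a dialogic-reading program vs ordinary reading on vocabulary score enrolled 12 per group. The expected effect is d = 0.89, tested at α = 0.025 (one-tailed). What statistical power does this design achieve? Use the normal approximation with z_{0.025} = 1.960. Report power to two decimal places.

power ≈ 0.59

For two equal groups, power = Φ(d·√(n/2) − z_{α}).
d·√(n/2) = 0.89 × √(12/2) = 0.89 × 2.449 = 2.180.
z_β = 2.180 − 1.960 = 0.220.
Power = Φ(0.220) = 0.587.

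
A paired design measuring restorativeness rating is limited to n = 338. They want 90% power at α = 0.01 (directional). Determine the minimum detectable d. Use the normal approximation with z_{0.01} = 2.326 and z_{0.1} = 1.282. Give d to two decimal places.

For a single sample (or paired design) of n = 338: d_min = (z_{α} + z_β)/√n.
z-sum = 2.326 + 1.282 = 3.608.
d_min = 3.608 / √338 = 3.608 / 18.385 = 0.196.

d_min ≈ 0.20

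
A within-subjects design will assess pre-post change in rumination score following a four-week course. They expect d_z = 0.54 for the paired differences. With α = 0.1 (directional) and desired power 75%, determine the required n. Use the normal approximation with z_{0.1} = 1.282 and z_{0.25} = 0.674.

For a paired (one-sample on differences) test: n = ((z_{α} + z_β) / d)².
z_{α} + z_β = 1.282 + 0.674 = 1.956.
n = (1.956 / 0.54)² = 3.622² = 13.12.
Round up.

n = 14 pairs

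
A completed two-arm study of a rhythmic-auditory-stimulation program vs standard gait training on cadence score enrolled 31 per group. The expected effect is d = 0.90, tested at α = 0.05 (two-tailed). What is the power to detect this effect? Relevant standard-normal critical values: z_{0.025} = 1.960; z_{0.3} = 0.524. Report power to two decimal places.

For two equal groups, power = Φ(d·√(n/2) − z_{α/2}).
d·√(n/2) = 0.90 × √(31/2) = 0.90 × 3.937 = 3.543.
z_β = 3.543 − 1.960 = 1.583.
Power = Φ(1.583) = 0.943.

power ≈ 0.94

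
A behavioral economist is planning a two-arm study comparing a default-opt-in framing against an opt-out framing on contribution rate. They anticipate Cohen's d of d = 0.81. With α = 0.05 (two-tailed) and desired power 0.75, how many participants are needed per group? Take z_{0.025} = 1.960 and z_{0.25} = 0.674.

For two independent groups with equal n: n = 2·((z_{α/2} + z_β) / d)².
z_{α/2} + z_β = 1.960 + 0.674 = 2.634.
n = 2 × (2.634 / 0.81)² = 2 × 3.252² = 2 × 10.57 = 21.1.
Round up to the next whole participant.

n = 22 per group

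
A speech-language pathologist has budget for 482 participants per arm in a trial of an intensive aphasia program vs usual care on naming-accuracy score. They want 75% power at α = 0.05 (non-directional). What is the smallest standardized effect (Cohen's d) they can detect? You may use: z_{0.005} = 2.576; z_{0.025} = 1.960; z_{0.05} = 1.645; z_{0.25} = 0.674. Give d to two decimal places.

For two independent groups of n = 482 each: d_min = (z_{α/2} + z_β)·√(2/n).
z-sum = 1.960 + 0.674 = 2.634.
d_min = 2.634 × √(2/482) = 2.634 × 0.0644 = 0.170.

d_min ≈ 0.17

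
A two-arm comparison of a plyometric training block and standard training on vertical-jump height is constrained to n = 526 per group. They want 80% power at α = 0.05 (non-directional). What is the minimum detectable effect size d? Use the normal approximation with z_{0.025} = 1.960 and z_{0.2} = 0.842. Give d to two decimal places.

d_min ≈ 0.17

For two independent groups of n = 526 each: d_min = (z_{α/2} + z_β)·√(2/n).
z-sum = 1.960 + 0.842 = 2.802.
d_min = 2.802 × √(2/526) = 2.802 × 0.0617 = 0.173.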